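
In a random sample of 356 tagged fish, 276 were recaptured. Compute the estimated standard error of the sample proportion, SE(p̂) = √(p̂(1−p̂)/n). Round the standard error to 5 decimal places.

SE = 0.02212

With x = 276 successes in n = 356, p̂ = 0.77528.
p̂(1−p̂) = 0.77528·0.22472 = 0.174221.
SE = √(0.174221/356) = 0.02212.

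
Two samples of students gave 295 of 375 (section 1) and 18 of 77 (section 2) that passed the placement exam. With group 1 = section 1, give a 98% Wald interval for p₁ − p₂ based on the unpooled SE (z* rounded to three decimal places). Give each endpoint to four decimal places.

(0.4304, 0.6754)

p̂₁ = 295/375 = 0.78667, p̂₂ = 18/77 = 0.23377; p̂₁ − p̂₂ = 0.55290.
Unpooled SE = √(p̂₁(1−p̂₁)/n₁ + p̂₂(1−p̂₂)/n₂) = √(0.000447526 + 0.002326228) = 0.052666.
The 98% critical value is z* = 2.326. Margin = 2.326·0.052666 = 0.12250.
So the interval runs from 0.4304 to 0.6754.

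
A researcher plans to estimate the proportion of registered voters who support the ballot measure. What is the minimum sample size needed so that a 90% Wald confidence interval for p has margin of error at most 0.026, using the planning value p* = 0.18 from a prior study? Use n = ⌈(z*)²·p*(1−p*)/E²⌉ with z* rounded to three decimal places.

n = 591

For 90% confidence, z* = 1.645.
p*(1−p*) = 0.18·0.82 = 0.1476.
Required n before rounding: 2.706025 × 0.1476 / 0.026² = 590.842.
Rounding up, n = 591.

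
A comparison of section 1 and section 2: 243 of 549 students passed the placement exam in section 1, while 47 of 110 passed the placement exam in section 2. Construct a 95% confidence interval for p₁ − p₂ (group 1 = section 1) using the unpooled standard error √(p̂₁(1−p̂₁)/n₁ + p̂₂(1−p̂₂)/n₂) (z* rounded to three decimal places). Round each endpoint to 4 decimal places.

p̂₁ = 243/549 = 0.44262, p̂₂ = 47/110 = 0.42727; p̂₁ − p̂₂ = 0.01535.
Unpooled SE = √(p̂₁(1−p̂₁)/n₁ + p̂₂(1−p̂₂)/n₂) = √(0.000449377 + 0.002224643) = 0.051711.
For 95% confidence, z* = 1.960. Margin = 1.960·0.051711 = 0.10135.
So the interval runs from -0.0860 to 0.1167.

(-0.0860, 0.1167)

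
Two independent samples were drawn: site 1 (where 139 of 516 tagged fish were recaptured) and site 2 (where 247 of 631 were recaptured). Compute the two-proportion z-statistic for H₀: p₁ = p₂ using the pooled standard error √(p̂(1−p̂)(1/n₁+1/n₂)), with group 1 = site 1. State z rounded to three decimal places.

Sample proportions: p̂₁ = 139/516 = 0.26938 and p̂₂ = 247/631 = 0.39144.
Pooled p̂ = (139+247)/(516+631) = 386/1147 = 0.33653.
SE = √[p̂(1−p̂)(1/n₁+1/n₂)] = √[0.33653·0.66347·(1/516+1/631)] ≈ 0.028046.
z = -0.12206/0.028046 = -4.352.

z = -4.352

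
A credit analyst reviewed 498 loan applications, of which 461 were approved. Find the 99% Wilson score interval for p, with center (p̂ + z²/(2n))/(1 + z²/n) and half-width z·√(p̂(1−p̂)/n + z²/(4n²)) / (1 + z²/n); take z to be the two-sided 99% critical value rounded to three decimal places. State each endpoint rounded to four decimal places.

Here p̂ = 461/498 = 0.92570 and z = 2.576 (z² = 6.635776).
1 + z²/n = 1.013325.
Center = (0.92570 + 0.006662)/1.013325 = 0.92010.
Radicand: p̂(1−p̂)/n + z²/(4n²) = 0.000138107 + 0.000006689 = 0.000144796.
Half-width = z·√(radicand)/denom = 2.576·0.012033/1.013325 = 0.03059.
So the interval runs from 0.8895 to 0.9507.

(0.8895, 0.9507)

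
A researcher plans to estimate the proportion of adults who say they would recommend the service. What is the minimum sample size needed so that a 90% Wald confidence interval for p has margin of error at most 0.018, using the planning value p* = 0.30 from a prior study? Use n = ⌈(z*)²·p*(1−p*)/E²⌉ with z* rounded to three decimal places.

z* = 1.645 at the 90% level.
p*(1−p*) = 0.2100.
(z*)²·p*(1−p*)/E² = 2.706025·0.2100/0.000324 = 1753.905.
Rounding up, n = 1754.

n = 1754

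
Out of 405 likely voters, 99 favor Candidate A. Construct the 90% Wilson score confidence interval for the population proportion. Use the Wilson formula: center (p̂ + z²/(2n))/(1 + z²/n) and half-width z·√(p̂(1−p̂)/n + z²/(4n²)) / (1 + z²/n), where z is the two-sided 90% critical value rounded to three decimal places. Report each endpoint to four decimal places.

(0.2111, 0.2812)

p̂ = 99/405 = 0.24444; z = 1.645, so z² = 2.706025.
1 + z²/n = 1.006682.
Adjusted center: (0.24444 + z²/(2n))/1.006682 = 0.24614.
Radicand: p̂(1−p̂)/n + z²/(4n²) = 0.000456028 + 0.000004124 = 0.000460152.
Half-width = 1.645·√0.000460152/1.006682 = 0.03505.
Interval: 0.24614 ± 0.03505 → (0.2111, 0.2812).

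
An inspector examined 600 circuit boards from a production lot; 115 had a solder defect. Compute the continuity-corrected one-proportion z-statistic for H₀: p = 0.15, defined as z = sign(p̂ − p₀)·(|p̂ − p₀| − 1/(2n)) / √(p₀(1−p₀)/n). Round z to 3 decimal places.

z = 2.801

With x = 115 successes in n = 600, p̂ = 0.19167. p̂ − p₀ = 0.041667.
Continuity correction 1/(2n) = 1/1200 = 0.000833.
Corrected numerator: |0.041667| − 0.000833 = 0.040834.
Under H₀, SE = √(p₀(1−p₀)/n) = √(0.15·0.85/600) = √0.000212500 = 0.014577.
z = +0.040834/0.014577 = 2.801.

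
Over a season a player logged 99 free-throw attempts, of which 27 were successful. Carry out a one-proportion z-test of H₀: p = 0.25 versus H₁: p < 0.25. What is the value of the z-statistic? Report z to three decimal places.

Sample proportion p̂ = 27/99 = 0.27273.
Null standard error: √(0.25·0.75/99) = √0.001893939 = 0.043519.
z = (0.27273 − 0.25)/0.043519 = 0.02273/0.043519 = 0.522.

z = 0.522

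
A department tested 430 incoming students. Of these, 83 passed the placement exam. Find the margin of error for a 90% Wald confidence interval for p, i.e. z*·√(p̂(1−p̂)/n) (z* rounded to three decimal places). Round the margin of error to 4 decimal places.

p̂ = 83/430 = 0.19302.
SE(p̂) = √(0.19302·0.80698/430) = 0.019033.
For 90% confidence, z* = 1.645.
So ME = 0.0313.

ME = 0.0313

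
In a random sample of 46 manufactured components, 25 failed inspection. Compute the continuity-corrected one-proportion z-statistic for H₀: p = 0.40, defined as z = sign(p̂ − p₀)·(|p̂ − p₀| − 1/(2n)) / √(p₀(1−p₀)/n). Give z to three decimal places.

z = 1.836

The sample proportion is 25/46 = 0.54348. p̂ − p₀ = 0.143478.
1/(2n) = 0.010870.
Corrected numerator: |0.143478| − 0.010870 = 0.132608.
Null standard error: √(0.40·0.60/46) = √0.005217391 = 0.072232.
z = +0.132608/0.072232 = 1.836.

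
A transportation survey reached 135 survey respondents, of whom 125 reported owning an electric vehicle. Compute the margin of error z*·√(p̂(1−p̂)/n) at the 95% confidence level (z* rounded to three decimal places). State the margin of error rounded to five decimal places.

ME = 0.04418

Sample proportion p̂ = 125/135 = 0.92593.
Standard error of p̂: √(0.068587/135) = √0.000508053 = 0.022540.
For 95% confidence, z* = 1.960.
Margin of error = z*·SE = 1.960 × 0.022540 = 0.04418.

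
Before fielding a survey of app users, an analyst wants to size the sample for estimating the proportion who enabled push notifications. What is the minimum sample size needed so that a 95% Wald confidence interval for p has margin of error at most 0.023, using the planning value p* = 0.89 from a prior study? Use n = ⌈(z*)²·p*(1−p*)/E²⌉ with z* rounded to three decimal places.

z* = 1.960 at the 95% level.
p*(1−p*) = 0.89·0.11 = 0.0979.
Required n before rounding: 3.841600 × 0.0979 / 0.023² = 710.950.
⌈710.950⌉ = 711.

n = 711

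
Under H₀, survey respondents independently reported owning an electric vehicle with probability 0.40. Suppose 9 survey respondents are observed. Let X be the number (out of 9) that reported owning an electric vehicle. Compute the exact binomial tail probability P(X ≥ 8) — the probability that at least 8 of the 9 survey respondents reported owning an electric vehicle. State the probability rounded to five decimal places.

P = 0.00380

X ~ Binomial(n=9, p=0.40).
P(X ≥ 8) = C(9,8)·0.40^8·0.60^1 + C(9,9)·0.40^9·0.60^0.
= 0.003539 + 0.000262 = 0.00380.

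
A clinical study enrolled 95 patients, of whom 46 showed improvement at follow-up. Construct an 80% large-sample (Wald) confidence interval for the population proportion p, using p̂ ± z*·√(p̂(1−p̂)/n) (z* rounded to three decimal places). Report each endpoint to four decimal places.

(0.4185, 0.5499)

Sample proportion p̂ = 46/95 = 0.48421.
Standard error of p̂: √(0.249751/95) = √0.002628955 = 0.051273.
The 80% critical value is z* = 1.282.
Margin = 1.282·0.051273 = 0.06573.
Interval: 0.48421 ± 0.06573 → (0.4185, 0.5499).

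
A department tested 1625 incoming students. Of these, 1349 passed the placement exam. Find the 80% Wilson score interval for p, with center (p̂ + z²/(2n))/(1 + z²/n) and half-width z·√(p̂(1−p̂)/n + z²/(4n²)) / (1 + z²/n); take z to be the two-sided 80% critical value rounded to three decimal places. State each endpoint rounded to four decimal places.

(0.8179, 0.8418)

p̂ = 1349/1625 = 0.83015; z = 1.282, so z² = 1.643524.
1 + z²/n = 1.001011.
Center = (0.83015 + 0.000506)/1.001011 = 0.82982.
Radicand: p̂(1−p̂)/n + z²/(4n²) = 0.000086768 + 0.000000156 = 0.000086924.
Half-width = z·√(radicand)/denom = 1.282·0.009323/1.001011 = 0.01194.
So the interval runs from 0.8179 to 0.8418.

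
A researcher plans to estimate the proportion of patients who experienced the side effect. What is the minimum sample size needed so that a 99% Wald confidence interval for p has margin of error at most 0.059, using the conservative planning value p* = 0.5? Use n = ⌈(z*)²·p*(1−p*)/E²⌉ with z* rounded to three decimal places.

n = 477

z* = 2.576 at the 99% level.
p*(1−p*) = 0.50·0.50 = 0.2500.
Required n before rounding: 6.635776 × 0.2500 / 0.059² = 476.571.
Rounding up, n = 477.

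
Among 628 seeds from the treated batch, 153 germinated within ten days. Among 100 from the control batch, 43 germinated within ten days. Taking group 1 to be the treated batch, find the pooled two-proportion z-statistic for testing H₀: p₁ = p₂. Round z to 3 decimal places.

Sample proportions: p̂₁ = 153/628 = 0.24363 and p̂₂ = 43/100 = 0.43000.
Pooling: p̂ = 196/728 = 0.26923.
SE = √[p̂(1−p̂)(1/n₁+1/n₂)] = √[0.26923·0.73077·(1/628+1/100)] ≈ 0.047757.
z = -0.18637/0.047757 = -3.902.

z = -3.902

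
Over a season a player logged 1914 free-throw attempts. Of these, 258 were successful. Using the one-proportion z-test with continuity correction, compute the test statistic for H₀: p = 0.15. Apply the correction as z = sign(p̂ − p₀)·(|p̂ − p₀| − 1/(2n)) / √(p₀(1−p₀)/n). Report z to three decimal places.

z = -1.831

With x = 258 successes in n = 1914, p̂ = 0.13480. p̂ − p₀ = -0.015204.
Continuity correction 1/(2n) = 1/3828 = 0.000261.
Corrected numerator: |-0.015204| − 0.000261 = 0.014943.
Null standard error: √(0.15·0.85/1914) = √0.000066614 = 0.008162.
z = −0.014943/0.008162 = -1.831.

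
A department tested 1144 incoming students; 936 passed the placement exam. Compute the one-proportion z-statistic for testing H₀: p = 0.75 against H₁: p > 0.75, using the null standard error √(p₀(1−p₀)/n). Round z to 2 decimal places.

p̂ = 936/1144 = 0.81818.
Under H₀, SE = √(p₀(1−p₀)/n) = √(0.75·0.25/1144) = √0.000163899 = 0.012802.
z = (0.81818 − 0.75)/0.012802 = 0.06818/0.012802 = 5.33.

z = 5.33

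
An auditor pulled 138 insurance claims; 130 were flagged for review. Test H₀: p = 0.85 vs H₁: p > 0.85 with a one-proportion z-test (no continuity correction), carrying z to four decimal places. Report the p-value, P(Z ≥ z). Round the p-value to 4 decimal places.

Sample proportion p̂ = 130/138 = 0.94203.
Under H₀, SE = √(p₀(1−p₀)/n) = √(0.85·0.15/138) = √0.000923913 = 0.030396.
Test statistic (full precision, shown to 4 dp): z = (130/138 − 0.85)/SE₀ ≈ 3.0277.
p-value = P(Z ≥ z) with z = 3.0277 → 0.0012.

p-value = 0.0012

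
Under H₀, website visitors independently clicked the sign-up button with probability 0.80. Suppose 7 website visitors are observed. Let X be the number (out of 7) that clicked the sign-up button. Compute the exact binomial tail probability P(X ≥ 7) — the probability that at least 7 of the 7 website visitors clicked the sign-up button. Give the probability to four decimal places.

X is binomial with n = 7 and p = 0.80.
P(X ≥ 7) = C(7,7)·0.80^7·0.20^0.
= 0.209715 = 0.2097.

P = 0.2097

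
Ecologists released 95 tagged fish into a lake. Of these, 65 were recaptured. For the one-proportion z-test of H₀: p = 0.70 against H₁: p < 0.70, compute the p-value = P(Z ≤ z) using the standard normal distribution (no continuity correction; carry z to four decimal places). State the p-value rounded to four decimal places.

p̂ = 65/95 = 0.68421.
Under H₀, SE = √(p₀(1−p₀)/n) = √(0.70·0.30/95) = √0.002210526 = 0.047016.
Test statistic (full precision, shown to 4 dp): z = (65/95 − 0.70)/SE₀ ≈ -0.3358.
p-value = P(Z ≤ z) with z = -0.3358 → 0.3685.

p-value = 0.3685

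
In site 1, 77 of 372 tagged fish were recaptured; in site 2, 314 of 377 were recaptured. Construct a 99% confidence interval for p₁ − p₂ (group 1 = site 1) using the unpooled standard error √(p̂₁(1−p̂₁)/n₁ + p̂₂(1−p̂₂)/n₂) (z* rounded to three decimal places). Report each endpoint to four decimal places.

p̂₁ = 77/372 = 0.20699, p̂₂ = 314/377 = 0.83289; p̂₁ − p̂₂ = -0.62590.
SE = √(0.000441249 + 0.000369187) = √0.000810436 = 0.028468.
z* = 2.576 at the 99% level. Margin = 2.576·0.028468 = 0.07333.
Interval: -0.62590 ± 0.07333 → (-0.6992, -0.5526).

(-0.6992, -0.5526)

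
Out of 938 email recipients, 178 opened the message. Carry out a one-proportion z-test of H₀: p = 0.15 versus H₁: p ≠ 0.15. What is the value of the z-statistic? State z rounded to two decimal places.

p̂ = 178/938 = 0.18977.
Under H₀, SE = √(p₀(1−p₀)/n) = √(0.15·0.85/938) = √0.000135928 = 0.011659.
z = (0.18977 − 0.15)/0.011659 = 0.03977/0.011659 = 3.41.

z = 3.41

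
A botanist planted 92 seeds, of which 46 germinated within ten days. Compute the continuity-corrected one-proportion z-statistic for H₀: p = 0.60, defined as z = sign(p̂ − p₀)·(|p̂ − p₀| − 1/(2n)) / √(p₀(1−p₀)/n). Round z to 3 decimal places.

z = -1.851

p̂ = 46/92 = 0.50000. p̂ − p₀ = -0.100000.
Continuity correction 1/(2n) = 1/184 = 0.005435.
Corrected numerator: |-0.100000| − 0.005435 = 0.094565.
Under H₀, SE = √(p₀(1−p₀)/n) = √(0.60·0.40/92) = √0.002608696 = 0.051075.
z = (−)0.094565/0.051075 = -1.851.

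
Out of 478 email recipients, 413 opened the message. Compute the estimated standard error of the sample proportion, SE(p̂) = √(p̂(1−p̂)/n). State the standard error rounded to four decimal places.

Sample proportion p̂ = 413/478 = 0.86402.
p̂(1−p̂) = 0.117489.
Dividing by n and taking the root: √0.000245793 = 0.0157.

SE = 0.0157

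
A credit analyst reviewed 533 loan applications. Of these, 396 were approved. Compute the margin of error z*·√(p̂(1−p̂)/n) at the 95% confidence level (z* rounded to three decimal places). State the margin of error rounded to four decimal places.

The sample proportion is 396/533 = 0.74296.
Standard error of p̂: √(0.190968/533) = √0.000358290 = 0.018929.
The 95% critical value is z* = 1.960.
Margin of error = z*·SE = 1.960 × 0.018929 = 0.0371.

ME = 0.0371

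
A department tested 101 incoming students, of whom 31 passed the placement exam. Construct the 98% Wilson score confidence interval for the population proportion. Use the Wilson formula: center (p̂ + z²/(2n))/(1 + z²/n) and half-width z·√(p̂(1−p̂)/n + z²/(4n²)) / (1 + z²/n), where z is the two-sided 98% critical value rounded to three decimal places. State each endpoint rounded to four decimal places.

Here p̂ = 31/101 = 0.30693 and z = 2.326 (z² = 5.410276).
1 + z²/n = 1.053567.
Center = (0.30693 + 0.026784)/1.053567 = 0.31675.
Radicand: p̂(1−p̂)/n + z²/(4n²) = 0.002106181 + 0.000132592 = 0.002238773.
Half-width = 2.326·√0.002238773/1.053567 = 0.10446.
So the interval runs from 0.2123 to 0.4212.

(0.2123, 0.4212)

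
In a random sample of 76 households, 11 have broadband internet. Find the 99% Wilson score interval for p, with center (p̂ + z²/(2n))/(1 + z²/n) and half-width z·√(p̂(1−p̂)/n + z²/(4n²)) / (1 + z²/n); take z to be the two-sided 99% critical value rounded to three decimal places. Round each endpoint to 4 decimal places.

(0.0696, 0.2770)

Here p̂ = 11/76 = 0.14474 and z = 2.576 (z² = 6.635776).
Denominator 1 + z²/n = 1 + 6.635776/76 = 1.087313.
Adjusted center: (0.14474 + z²/(2n))/1.087313 = 0.17327.
Radicand: p̂(1−p̂)/n + z²/(4n²) = 0.001628791 + 0.000287213 = 0.001916004.
Half-width = 2.576·√0.001916004/1.087313 = 0.10370.
CI: 0.17327 ± 0.10370 = (0.0696, 0.2770).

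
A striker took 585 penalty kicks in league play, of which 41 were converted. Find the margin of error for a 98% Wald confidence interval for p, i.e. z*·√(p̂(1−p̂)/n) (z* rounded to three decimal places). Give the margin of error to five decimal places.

The sample proportion is 41/585 = 0.07009.
Standard error of p̂: √(0.065173/585) = √0.000111408 = 0.010555.
For 98% confidence, z* = 2.326.
So ME = 0.02455.

ME = 0.02455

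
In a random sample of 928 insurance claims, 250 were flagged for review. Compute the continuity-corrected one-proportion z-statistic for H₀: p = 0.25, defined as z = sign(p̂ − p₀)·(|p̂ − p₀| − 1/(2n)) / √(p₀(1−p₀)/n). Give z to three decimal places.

z = 1.327

With x = 250 successes in n = 928, p̂ = 0.26940. p̂ − p₀ = 0.019397.
1/(2n) = 0.000539.
Corrected numerator: |0.019397| − 0.000539 = 0.018858.
Under H₀, SE = √(p₀(1−p₀)/n) = √(0.25·0.75/928) = √0.000202047 = 0.014214.
z = (+)0.018858/0.014214 = 1.327.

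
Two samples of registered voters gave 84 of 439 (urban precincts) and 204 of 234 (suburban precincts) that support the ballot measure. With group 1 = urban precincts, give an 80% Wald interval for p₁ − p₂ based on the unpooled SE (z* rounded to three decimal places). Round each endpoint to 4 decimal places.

(-0.7174, -0.6435)

p̂₁ = 0.19134, p̂₂ = 0.87179, so the observed difference is -0.68045.
Unpooled SE = √(p̂₁(1−p̂₁)/n₁ + p̂₂(1−p̂₂)/n₂) = √(0.000352463 + 0.000477643) = 0.028812.
For 80% confidence, z* = 1.282. Margin of error = 0.03694.
Interval: -0.68045 ± 0.03694 → (-0.7174, -0.6435).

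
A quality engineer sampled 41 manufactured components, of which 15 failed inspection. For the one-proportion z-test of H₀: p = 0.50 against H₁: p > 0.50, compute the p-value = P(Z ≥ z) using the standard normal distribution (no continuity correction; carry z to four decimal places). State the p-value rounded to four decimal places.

p-value = 0.9571

p̂ = 15/41 = 0.36585.
SE₀ = √(0.50·0.50/41) = 0.078087.
z = (p̂ − p₀)/SE = (15/41 − 0.50)/0.078087 ≈ -1.7179.
From the standard normal, P(Z ≥ z) = 0.9571.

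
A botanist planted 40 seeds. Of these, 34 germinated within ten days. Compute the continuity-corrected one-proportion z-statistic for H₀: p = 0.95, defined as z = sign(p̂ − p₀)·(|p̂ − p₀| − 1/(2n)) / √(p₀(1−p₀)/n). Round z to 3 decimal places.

z = -2.539

p̂ = 34/40 = 0.85000. p̂ − p₀ = -0.100000.
Continuity correction 1/(2n) = 1/80 = 0.012500.
Corrected numerator: |-0.100000| − 0.012500 = 0.087500.
SE₀ = √(0.95·0.05/40) = 0.034460.
z = −0.087500/0.034460 = -2.539.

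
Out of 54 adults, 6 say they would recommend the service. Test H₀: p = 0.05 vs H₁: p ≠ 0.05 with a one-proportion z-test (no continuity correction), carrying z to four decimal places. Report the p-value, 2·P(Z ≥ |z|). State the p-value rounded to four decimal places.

With x = 6 successes in n = 54, p̂ = 0.11111.
Under H₀, SE = √(p₀(1−p₀)/n) = √(0.05·0.95/54) = √0.000879630 = 0.029659.
Test statistic (full precision, shown to 4 dp): z = (6/54 − 0.05)/SE₀ ≈ 2.0605.
From the standard normal, 2·P(Z ≥ |z|) = 0.0394.

p-value = 0.0394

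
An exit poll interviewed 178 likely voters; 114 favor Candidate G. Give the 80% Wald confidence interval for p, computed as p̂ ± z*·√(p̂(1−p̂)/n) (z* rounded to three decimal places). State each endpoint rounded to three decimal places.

The sample proportion is 114/178 = 0.64045.
Standard error of p̂: √(0.230274/178) = √0.001293674 = 0.035968.
z* = 1.282 at the 80% level.
Margin of error: 1.282 × 0.035968 = 0.04611.
So the interval runs from 0.594 to 0.687.

(0.594, 0.687)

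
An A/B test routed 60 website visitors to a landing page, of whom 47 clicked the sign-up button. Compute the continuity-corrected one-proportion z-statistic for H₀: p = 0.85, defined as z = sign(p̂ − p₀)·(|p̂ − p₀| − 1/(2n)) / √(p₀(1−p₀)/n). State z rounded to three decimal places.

z = -1.265

With x = 47 successes in n = 60, p̂ = 0.78333. p̂ − p₀ = -0.066667.
Continuity correction 1/(2n) = 1/120 = 0.008333.
Corrected numerator: |-0.066667| − 0.008333 = 0.058334.
SE₀ = √(0.85·0.15/60) = 0.046098.
z = (−)0.058334/0.046098 = -1.265.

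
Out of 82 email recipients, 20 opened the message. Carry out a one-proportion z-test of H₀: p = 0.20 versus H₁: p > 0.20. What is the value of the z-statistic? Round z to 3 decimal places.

p̂ = 20/82 = 0.24390.
Under H₀, SE = √(p₀(1−p₀)/n) = √(0.20·0.80/82) = √0.001951220 = 0.044173.
z = (p̂ − p₀)/SE = (0.24390 − 0.20)/0.044173 = 0.994.

z = 0.994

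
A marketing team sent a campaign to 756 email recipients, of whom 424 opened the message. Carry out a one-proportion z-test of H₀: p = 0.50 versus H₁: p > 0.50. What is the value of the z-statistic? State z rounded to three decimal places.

Sample proportion p̂ = 424/756 = 0.56085.
Null standard error: √(0.50·0.50/756) = √0.000330688 = 0.018185.
z = (0.56085 − 0.50)/0.018185 = 0.06085/0.018185 = 3.346.

z = 3.346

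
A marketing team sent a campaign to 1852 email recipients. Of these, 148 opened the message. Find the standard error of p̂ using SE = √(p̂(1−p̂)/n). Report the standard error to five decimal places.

With x = 148 successes in n = 1852, p̂ = 0.07991.
p̂(1−p̂) = 0.073524.
Dividing by n and taking the root: √0.000039700 = 0.00630.

SE = 0.00630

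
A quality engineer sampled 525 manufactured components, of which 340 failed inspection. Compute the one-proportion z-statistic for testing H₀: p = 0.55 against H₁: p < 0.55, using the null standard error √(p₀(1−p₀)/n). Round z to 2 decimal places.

z = 4.50

With x = 340 successes in n = 525, p̂ = 0.64762.
Under H₀, SE = √(p₀(1−p₀)/n) = √(0.55·0.45/525) = √0.000471429 = 0.021712.
z = (p̂ − p₀)/SE = (0.64762 − 0.55)/0.021712 = 4.50.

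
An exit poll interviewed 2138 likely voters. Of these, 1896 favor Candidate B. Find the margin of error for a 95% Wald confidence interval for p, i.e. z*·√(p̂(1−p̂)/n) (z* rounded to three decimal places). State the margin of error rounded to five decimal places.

p̂ = 1896/2138 = 0.88681.
SE = √(p̂(1−p̂)/n) = √(0.100378/2138) = 0.006852.
The 95% critical value is z* = 1.960.
So ME = 0.01343.

ME = 0.01343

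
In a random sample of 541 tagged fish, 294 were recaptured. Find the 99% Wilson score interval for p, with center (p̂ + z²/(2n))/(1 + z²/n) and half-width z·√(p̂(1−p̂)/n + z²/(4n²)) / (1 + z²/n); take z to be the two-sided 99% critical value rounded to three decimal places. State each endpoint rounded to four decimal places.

Here p̂ = 294/541 = 0.54344 and z = 2.576 (z² = 6.635776).
Denominator 1 + z²/n = 1 + 6.635776/541 = 1.012266.
Adjusted center: (0.54344 + z²/(2n))/1.012266 = 0.54291.
Radicand: p̂(1−p̂)/n + z²/(4n²) = 0.000458619 + 0.000005668 = 0.000464287.
Half-width = z·√(radicand)/denom = 2.576·0.021547/1.012266 = 0.05483.
Interval: 0.54291 ± 0.05483 → (0.4881, 0.5977).

(0.4881, 0.5977)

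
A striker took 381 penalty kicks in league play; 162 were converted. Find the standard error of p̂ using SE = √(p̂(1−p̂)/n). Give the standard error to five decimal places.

With x = 162 successes in n = 381, p̂ = 0.42520.
p̂(1−p̂) = 0.42520·0.57480 = 0.244405.
SE = √(0.244405/381) = 0.02533.

SE = 0.02533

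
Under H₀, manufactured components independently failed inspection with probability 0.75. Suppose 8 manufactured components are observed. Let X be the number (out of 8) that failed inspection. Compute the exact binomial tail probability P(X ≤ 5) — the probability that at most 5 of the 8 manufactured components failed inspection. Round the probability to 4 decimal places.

X is binomial with n = 8 and p = 0.75.
P(X ≤ 5) = Σ_{j=0}^{5} C(8,j)·0.75^j·0.25^{8−j}.
= 0.000015 + 0.000366 + 0.003845 + 0.023071 + 0.086517 + 0.207642 = 0.3215.

P = 0.3215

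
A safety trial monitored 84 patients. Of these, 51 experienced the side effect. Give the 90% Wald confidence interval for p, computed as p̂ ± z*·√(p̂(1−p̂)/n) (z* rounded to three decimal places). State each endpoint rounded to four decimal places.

With x = 51 successes in n = 84, p̂ = 0.60714.
Standard error of p̂: √(0.238520/84) = √0.002839529 = 0.053287.
The 90% critical value is z* = 1.645.
Margin = 1.645·0.053287 = 0.08766.
Interval: 0.60714 ± 0.08766 → (0.5195, 0.6948).

(0.5195, 0.6948)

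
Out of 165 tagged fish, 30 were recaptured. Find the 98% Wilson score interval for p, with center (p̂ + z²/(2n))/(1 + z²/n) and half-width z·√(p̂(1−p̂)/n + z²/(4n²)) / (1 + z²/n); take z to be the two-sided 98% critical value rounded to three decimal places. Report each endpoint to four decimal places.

(0.1225, 0.2614)

Here p̂ = 30/165 = 0.18182 and z = 2.326 (z² = 5.410276).
Denominator 1 + z²/n = 1 + 5.410276/165 = 1.032790.
Adjusted center: (0.18182 + z²/(2n))/1.032790 = 0.19192.
Radicand: p̂(1−p̂)/n + z²/(4n²) = 0.000901578 + 0.000049681 = 0.000951259.
Half-width = z·√(radicand)/denom = 2.326·0.030842/1.032790 = 0.06946.
Interval: 0.19192 ± 0.06946 → (0.1225, 0.2614).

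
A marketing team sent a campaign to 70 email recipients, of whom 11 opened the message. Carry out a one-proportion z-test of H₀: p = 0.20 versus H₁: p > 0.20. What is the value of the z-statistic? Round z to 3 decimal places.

With x = 11 successes in n = 70, p̂ = 0.15714.
SE₀ = √(0.20·0.80/70) = 0.047809.
z = (p̂ − p₀)/SE = (0.15714 − 0.20)/0.047809 = -0.896.

z = -0.896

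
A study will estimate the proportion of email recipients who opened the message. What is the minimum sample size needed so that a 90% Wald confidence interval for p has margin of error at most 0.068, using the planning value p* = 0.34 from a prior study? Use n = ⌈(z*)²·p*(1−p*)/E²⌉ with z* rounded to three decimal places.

n = 132

For 90% confidence, z* = 1.645.
p*(1−p*) = 0.2244.
(z*)²·p*(1−p*)/E² = 2.706025·0.2244/0.004624 = 131.322.
⌈131.322⌉ = 132.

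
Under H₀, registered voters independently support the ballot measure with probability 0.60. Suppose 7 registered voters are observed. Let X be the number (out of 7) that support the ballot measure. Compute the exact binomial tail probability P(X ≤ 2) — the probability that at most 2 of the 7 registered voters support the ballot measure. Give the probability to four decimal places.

X is binomial with n = 7 and p = 0.60.
P(X ≤ 2) = C(7,0)·0.60^0·0.40^7 + C(7,1)·0.60^1·0.40^6 + C(7,2)·0.60^2·0.40^5.
= 0.001638 + 0.017203 + 0.077414 = 0.0963.

P = 0.0963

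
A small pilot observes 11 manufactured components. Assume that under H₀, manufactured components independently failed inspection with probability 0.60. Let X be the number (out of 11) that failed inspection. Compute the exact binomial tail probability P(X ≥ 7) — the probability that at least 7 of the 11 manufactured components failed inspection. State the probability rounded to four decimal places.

P = 0.5328

X ~ Binomial(n=11, p=0.60).
P(X ≥ 7) = Σ_{j=7}^{11} C(11,j)·0.60^j·0.40^{11−j}.
= 0.236490 + 0.177367 + 0.088684 + 0.026605 + 0.003628 = 0.5328.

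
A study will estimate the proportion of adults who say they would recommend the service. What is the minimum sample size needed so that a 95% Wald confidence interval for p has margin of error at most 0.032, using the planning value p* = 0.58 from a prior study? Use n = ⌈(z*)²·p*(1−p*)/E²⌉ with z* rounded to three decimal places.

z* = 1.960 at the 95% level.
p*(1−p*) = 0.2436.
Required n before rounding: 3.841600 × 0.2436 / 0.032² = 913.881.
Rounding up, n = 914.

n = 914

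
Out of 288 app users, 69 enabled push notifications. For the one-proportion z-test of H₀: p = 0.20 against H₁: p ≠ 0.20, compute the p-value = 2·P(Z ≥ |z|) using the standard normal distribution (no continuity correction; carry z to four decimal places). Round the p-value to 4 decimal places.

p-value = 0.0931

With x = 69 successes in n = 288, p̂ = 0.23958.
SE₀ = √(0.20·0.80/288) = 0.023570.
z = (p̂ − p₀)/SE = (69/288 − 0.20)/0.023570 ≈ 1.6794.
From the standard normal, 2·P(Z ≥ |z|) = 0.0931.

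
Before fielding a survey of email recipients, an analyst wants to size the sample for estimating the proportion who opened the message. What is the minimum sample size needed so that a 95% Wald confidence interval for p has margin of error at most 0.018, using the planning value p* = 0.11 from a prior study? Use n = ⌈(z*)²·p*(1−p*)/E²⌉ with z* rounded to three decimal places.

n = 1161

For 95% confidence, z* = 1.960.
p*(1−p*) = 0.0979.
(z*)²·p*(1−p*)/E² = 3.841600·0.0979/0.000324 = 1160.780.
⌈1160.780⌉ = 1161.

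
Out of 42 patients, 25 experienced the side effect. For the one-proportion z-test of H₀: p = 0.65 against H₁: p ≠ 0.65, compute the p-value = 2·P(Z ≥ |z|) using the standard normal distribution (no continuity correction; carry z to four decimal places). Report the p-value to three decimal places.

With x = 25 successes in n = 42, p̂ = 0.59524.
Under H₀, SE = √(p₀(1−p₀)/n) = √(0.65·0.35/42) = √0.005416667 = 0.073598.
Test statistic (full precision, shown to 4 dp): z = (25/42 − 0.65)/SE₀ ≈ -0.7441.
p-value = 2·P(Z ≥ |z|) with z = -0.7441 → 0.457.

p-value = 0.457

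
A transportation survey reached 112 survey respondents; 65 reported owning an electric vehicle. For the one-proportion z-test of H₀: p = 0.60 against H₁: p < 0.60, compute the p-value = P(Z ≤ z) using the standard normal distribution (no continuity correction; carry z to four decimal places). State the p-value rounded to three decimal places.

p̂ = 65/112 = 0.58036.
SE₀ = √(0.60·0.40/112) = 0.046291.
Test statistic (full precision, shown to 4 dp): z = (65/112 − 0.60)/SE₀ ≈ -0.4243.
From the standard normal, P(Z ≤ z) = 0.336.

p-value = 0.336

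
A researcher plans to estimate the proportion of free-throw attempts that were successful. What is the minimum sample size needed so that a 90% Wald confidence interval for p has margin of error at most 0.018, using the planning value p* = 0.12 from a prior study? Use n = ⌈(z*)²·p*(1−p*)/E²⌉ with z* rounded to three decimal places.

z* = 1.645 at the 90% level.
p*(1−p*) = 0.1056.
Required n before rounding: 2.706025 × 0.1056 / 0.018² = 881.964.
⌈881.964⌉ = 882.

n = 882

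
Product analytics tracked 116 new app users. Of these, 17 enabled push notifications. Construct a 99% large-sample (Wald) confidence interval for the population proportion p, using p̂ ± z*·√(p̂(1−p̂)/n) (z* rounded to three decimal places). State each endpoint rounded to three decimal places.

With x = 17 successes in n = 116, p̂ = 0.14655.
Standard error of p̂: √(0.125074/116) = √0.001078227 = 0.032836.
For 99% confidence, z* = 2.576.
Margin of error: 2.576 × 0.032836 = 0.08459.
CI: 0.14655 ± 0.08459 = (0.062, 0.231).

(0.062, 0.231)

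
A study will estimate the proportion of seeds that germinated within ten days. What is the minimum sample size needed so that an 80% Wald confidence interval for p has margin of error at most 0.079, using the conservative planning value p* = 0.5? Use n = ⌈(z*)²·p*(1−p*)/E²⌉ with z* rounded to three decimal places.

z* = 1.282 at the 80% level.
p*(1−p*) = 0.50·0.50 = 0.2500.
(z*)²·p*(1−p*)/E² = 1.643524·0.2500/0.006241 = 65.836.
Rounding up, n = 66.

n = 66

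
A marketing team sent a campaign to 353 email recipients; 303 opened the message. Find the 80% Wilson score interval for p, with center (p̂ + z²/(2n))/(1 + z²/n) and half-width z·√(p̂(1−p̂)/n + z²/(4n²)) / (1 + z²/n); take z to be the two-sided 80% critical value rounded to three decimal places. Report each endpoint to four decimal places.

p̂ = 303/353 = 0.85836; z = 1.282, so z² = 1.643524.
1 + z²/n = 1.004656.
Center = (0.85836 + 0.002328)/1.004656 = 0.85670.
Radicand: p̂(1−p̂)/n + z²/(4n²) = 0.000344420 + 0.000003297 = 0.000347717.
Half-width = 1.282·√0.000347717/1.004656 = 0.02379.
CI: 0.85670 ± 0.02379 = (0.8329, 0.8805).

(0.8329, 0.8805)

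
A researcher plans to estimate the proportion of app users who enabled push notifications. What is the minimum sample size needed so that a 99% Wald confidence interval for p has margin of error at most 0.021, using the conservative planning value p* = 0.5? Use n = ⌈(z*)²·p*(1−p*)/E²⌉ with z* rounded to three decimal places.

n = 3762

z* = 2.576 at the 99% level.
p*(1−p*) = 0.2500.
(z*)²·p*(1−p*)/E² = 6.635776·0.2500/0.000441 = 3761.778.
⌈3761.778⌉ = 3762.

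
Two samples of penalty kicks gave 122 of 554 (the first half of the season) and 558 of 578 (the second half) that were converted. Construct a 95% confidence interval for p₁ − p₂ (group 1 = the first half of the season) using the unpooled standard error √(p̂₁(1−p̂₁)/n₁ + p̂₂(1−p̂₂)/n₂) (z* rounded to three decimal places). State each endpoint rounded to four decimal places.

p̂₁ = 0.22022, p̂₂ = 0.96540, so the observed difference is -0.74518.
Unpooled SE = √(p̂₁(1−p̂₁)/n₁ + p̂₂(1−p̂₂)/n₂) = √(0.000309966 + 0.000057794) = 0.019177.
z* = 1.960 at the 95% level. Margin of error = 0.03759.
So the interval runs from -0.7828 to -0.7076.

(-0.7828, -0.7076)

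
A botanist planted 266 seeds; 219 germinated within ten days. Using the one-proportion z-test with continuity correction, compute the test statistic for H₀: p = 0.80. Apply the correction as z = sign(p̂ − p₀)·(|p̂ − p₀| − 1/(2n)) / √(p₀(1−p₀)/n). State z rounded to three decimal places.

Sample proportion p̂ = 219/266 = 0.82331. p̂ − p₀ = 0.023308.
1/(2n) = 0.001880.
Corrected numerator: |0.023308| − 0.001880 = 0.021428.
SE₀ = √(0.80·0.20/266) = 0.024526.
z = +0.021428/0.024526 = 0.874.

z = 0.874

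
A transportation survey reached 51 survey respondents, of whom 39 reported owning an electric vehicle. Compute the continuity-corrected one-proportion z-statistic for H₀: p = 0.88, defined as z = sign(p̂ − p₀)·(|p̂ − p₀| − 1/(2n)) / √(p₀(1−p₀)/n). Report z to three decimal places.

p̂ = 39/51 = 0.76471. p̂ − p₀ = -0.115294.
Continuity correction 1/(2n) = 1/102 = 0.009804.
Corrected numerator: |-0.115294| − 0.009804 = 0.105490.
Under H₀, SE = √(p₀(1−p₀)/n) = √(0.88·0.12/51) = √0.002070588 = 0.045504.
z = (−)0.105490/0.045504 = -2.318.

z = -2.318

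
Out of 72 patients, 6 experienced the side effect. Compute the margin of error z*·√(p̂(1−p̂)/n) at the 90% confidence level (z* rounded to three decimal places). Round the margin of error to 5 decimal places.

ME = 0.05358

Sample proportion p̂ = 6/72 = 0.08333.
SE(p̂) = √(0.08333·0.91667/72) = 0.032572.
z* = 1.645 at the 90% level.
Margin of error = z*·SE = 1.645 × 0.032572 = 0.05358.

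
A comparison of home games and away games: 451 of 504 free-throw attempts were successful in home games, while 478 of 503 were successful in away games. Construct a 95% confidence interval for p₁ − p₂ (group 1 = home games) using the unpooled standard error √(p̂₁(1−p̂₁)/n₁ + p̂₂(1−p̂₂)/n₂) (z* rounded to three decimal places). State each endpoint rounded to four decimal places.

(-0.0883, -0.0226)

p̂₁ = 451/504 = 0.89484, p̂₂ = 478/503 = 0.95030; p̂₁ − p̂₂ = -0.05546.
Unpooled SE = √(p̂₁(1−p̂₁)/n₁ + p̂₂(1−p̂₂)/n₂) = √(0.000186707 + 0.000093900) = 0.016751.
z* = 1.960 at the 95% level. Margin of error = 0.03283.
So the interval runs from -0.0883 to -0.0226.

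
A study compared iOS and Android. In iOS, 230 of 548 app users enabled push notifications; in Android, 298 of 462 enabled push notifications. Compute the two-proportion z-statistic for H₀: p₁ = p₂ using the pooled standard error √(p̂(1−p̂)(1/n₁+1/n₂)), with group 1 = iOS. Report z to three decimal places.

Sample proportions: p̂₁ = 230/548 = 0.41971 and p̂₂ = 298/462 = 0.64502.
Pooled p̂ = (230+298)/(548+462) = 528/1010 = 0.52277.
SE = √[p̂(1−p̂)(1/n₁+1/n₂)] = √[0.52277·0.47723·(1/548+1/462)] ≈ 0.031548.
z = -0.22531/0.031548 = -7.142.

z = -7.142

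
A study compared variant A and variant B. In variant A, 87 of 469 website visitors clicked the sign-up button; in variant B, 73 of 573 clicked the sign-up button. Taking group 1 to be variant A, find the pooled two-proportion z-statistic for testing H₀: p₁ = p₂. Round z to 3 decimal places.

Sample proportions: p̂₁ = 87/469 = 0.18550 and p̂₂ = 73/573 = 0.12740.
Pooled p̂ = (87+73)/(469+573) = 160/1042 = 0.15355.
Pooled SE = √[0.1299730·0.00387740] ≈ 0.022449.
z = (p̂₁ − p̂₂)/SE = (0.18550 − 0.12740)/0.022449 = 0.05810/0.022449 = 2.588.

z = 2.588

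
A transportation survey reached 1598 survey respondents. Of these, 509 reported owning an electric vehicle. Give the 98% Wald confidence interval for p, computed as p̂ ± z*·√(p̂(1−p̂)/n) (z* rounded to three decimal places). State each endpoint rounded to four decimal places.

(0.2914, 0.3456)

p̂ = 509/1598 = 0.31852.
SE(p̂) = √(0.31852·0.68148/1598) = 0.011655.
For 98% confidence, z* = 2.326.
Margin = 2.326·0.011655 = 0.02711.
CI: 0.31852 ± 0.02711 = (0.2914, 0.3456).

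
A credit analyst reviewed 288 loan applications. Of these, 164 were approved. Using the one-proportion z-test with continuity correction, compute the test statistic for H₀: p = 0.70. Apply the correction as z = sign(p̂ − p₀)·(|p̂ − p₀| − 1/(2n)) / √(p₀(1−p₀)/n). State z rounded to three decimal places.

z = -4.771

The sample proportion is 164/288 = 0.56944. p̂ − p₀ = -0.130556.
1/(2n) = 0.001736.
Corrected numerator: |-0.130556| − 0.001736 = 0.128820.
Null standard error: √(0.70·0.30/288) = √0.000729167 = 0.027003.
z = (−)0.128820/0.027003 = -4.771.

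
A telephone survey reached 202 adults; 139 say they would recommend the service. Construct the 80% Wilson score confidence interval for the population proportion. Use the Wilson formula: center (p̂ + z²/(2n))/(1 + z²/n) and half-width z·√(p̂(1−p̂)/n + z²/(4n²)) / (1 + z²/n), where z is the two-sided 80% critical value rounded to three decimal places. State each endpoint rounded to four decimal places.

(0.6450, 0.7282)

p̂ = 139/202 = 0.68812; z = 1.282, so z² = 1.643524.
1 + z²/n = 1.008136.
Center = (0.68812 + 0.004068)/1.008136 = 0.68660.
Radicand: p̂(1−p̂)/n + z²/(4n²) = 0.001062432 + 0.000010070 = 0.001072502.
Half-width = z·√(radicand)/denom = 1.282·0.032749/1.008136 = 0.04165.
CI: 0.68660 ± 0.04165 = (0.6450, 0.7282).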